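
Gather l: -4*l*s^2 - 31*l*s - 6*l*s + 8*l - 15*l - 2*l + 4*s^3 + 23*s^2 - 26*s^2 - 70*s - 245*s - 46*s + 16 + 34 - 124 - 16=l*(-4*s^2 - 37*s - 9) + 4*s^3 - 3*s^2 - 361*s - 90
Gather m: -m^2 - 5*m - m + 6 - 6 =-m^2 - 6*m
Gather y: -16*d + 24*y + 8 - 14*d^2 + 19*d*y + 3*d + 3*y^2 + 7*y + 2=-14*d^2 - 13*d + 3*y^2 + y*(19*d + 31) + 10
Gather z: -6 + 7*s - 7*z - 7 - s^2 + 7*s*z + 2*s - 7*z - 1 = -s^2 + 9*s + z*(7*s - 14) - 14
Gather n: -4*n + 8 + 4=12 - 4*n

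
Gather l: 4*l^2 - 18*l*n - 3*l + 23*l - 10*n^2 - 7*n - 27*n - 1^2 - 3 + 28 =4*l^2 + l*(20 - 18*n) - 10*n^2 - 34*n + 24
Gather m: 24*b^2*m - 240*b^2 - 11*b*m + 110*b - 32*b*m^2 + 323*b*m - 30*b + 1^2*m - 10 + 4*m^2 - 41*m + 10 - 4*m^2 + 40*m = -240*b^2 - 32*b*m^2 + 80*b + m*(24*b^2 + 312*b)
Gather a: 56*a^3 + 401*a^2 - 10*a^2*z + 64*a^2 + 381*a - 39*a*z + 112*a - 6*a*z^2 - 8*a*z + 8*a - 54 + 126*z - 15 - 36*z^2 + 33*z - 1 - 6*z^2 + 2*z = 56*a^3 + a^2*(465 - 10*z) + a*(-6*z^2 - 47*z + 501) - 42*z^2 + 161*z - 70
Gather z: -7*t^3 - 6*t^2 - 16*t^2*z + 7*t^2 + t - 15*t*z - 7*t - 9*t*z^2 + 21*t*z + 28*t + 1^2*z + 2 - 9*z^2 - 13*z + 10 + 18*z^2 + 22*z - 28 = -7*t^3 + t^2 + 22*t + z^2*(9 - 9*t) + z*(-16*t^2 + 6*t + 10) - 16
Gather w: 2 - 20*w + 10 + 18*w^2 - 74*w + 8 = 18*w^2 - 94*w + 20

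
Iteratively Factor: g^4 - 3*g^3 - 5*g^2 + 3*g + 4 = (g + 1)*(g^3 - 4*g^2 - g + 4) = (g + 1)^2*(g^2 - 5*g + 4) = (g - 4)*(g + 1)^2*(g - 1)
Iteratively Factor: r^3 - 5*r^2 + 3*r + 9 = (r - 3)*(r^2 - 2*r - 3) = (r - 3)^2*(r + 1)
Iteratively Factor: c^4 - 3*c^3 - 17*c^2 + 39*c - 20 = (c + 4)*(c^3 - 7*c^2 + 11*c - 5) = (c - 5)*(c + 4)*(c^2 - 2*c + 1) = (c - 5)*(c - 1)*(c + 4)*(c - 1)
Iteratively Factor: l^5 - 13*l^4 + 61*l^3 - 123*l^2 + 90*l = (l - 3)*(l^4 - 10*l^3 + 31*l^2 - 30*l) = (l - 5)*(l - 3)*(l^3 - 5*l^2 + 6*l) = (l - 5)*(l - 3)*(l - 2)*(l^2 - 3*l) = (l - 5)*(l - 3)^2*(l - 2)*(l)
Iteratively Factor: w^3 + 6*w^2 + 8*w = (w + 2)*(w^2 + 4*w) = w*(w + 2)*(w + 4)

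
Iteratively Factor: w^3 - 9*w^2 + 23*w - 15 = (w - 1)*(w^2 - 8*w + 15) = (w - 3)*(w - 1)*(w - 5)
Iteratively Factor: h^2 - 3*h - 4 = (h + 1)*(h - 4)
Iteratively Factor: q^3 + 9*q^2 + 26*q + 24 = (q + 4)*(q^2 + 5*q + 6) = (q + 3)*(q + 4)*(q + 2)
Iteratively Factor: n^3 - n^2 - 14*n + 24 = (n - 2)*(n^2 + n - 12) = (n - 3)*(n - 2)*(n + 4)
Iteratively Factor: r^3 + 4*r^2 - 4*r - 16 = (r - 2)*(r^2 + 6*r + 8) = (r - 2)*(r + 4)*(r + 2)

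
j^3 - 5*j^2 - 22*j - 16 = (j - 8)*(j + 1)*(j + 2)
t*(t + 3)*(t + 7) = t^3 + 10*t^2 + 21*t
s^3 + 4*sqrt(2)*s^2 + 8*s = s*(s + 2*sqrt(2))^2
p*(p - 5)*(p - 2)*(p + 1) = p^4 - 6*p^3 + 3*p^2 + 10*p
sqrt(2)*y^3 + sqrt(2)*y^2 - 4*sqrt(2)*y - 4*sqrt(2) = (y - 2)*(y + 2)*(sqrt(2)*y + sqrt(2))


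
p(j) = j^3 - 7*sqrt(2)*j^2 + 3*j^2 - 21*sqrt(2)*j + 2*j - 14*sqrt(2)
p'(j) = 3*j^2 - 14*sqrt(2)*j + 6*j - 21*sqrt(2) + 2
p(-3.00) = -25.80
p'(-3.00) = 40.70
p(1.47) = -72.25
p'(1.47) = -41.50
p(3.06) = -140.51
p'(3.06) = -41.83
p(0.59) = -38.34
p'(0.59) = -34.80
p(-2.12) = -1.62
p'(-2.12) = 15.04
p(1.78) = -85.32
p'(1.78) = -42.76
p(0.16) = -24.40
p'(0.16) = -29.83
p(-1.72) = 2.34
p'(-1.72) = 4.91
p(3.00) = -137.99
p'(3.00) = -42.10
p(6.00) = -218.37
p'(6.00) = -2.49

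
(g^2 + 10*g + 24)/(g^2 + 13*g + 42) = (g + 4)/(g + 7)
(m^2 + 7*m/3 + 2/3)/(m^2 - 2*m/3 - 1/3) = (m + 2)/(m - 1)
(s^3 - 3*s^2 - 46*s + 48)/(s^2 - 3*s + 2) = (s^2 - 2*s - 48)/(s - 2)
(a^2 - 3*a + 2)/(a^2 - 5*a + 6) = (a - 1)/(a - 3)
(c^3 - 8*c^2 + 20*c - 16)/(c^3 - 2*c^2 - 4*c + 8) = (c - 4)/(c + 2)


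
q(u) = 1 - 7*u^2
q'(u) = -14*u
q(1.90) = -24.27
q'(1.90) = -26.60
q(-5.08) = -179.64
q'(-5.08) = 71.12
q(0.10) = 0.93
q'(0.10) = -1.40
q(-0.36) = 0.09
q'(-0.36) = 5.04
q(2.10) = -29.87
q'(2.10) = -29.40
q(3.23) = -72.03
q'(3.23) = -45.22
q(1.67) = -18.52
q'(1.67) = -23.38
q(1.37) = -12.14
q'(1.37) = -19.18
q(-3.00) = -62.00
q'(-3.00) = 42.00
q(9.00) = -566.00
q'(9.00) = -126.00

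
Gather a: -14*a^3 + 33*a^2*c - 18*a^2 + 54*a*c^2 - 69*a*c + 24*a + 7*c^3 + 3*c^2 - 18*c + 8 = -14*a^3 + a^2*(33*c - 18) + a*(54*c^2 - 69*c + 24) + 7*c^3 + 3*c^2 - 18*c + 8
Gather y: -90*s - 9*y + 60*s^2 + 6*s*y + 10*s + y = 60*s^2 - 80*s + y*(6*s - 8)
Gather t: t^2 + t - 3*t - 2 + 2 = t^2 - 2*t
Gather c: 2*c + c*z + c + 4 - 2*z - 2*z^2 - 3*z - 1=c*(z + 3) - 2*z^2 - 5*z + 3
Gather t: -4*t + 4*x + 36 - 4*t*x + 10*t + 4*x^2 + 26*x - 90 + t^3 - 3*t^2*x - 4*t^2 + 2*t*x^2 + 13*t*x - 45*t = t^3 + t^2*(-3*x - 4) + t*(2*x^2 + 9*x - 39) + 4*x^2 + 30*x - 54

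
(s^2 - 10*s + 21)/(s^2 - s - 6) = (s - 7)/(s + 2)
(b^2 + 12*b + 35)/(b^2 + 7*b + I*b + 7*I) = (b + 5)/(b + I)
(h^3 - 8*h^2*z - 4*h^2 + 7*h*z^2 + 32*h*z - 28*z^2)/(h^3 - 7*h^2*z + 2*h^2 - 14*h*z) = (h^2 - h*z - 4*h + 4*z)/(h*(h + 2))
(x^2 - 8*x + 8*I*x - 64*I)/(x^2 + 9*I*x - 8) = (x - 8)/(x + I)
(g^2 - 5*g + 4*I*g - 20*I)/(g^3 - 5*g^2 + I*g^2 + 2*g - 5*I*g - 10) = (g + 4*I)/(g^2 + I*g + 2)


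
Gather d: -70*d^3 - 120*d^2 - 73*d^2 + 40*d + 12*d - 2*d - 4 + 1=-70*d^3 - 193*d^2 + 50*d - 3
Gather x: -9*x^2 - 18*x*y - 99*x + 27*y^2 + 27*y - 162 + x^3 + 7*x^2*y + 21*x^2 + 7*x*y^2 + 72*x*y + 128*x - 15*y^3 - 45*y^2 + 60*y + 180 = x^3 + x^2*(7*y + 12) + x*(7*y^2 + 54*y + 29) - 15*y^3 - 18*y^2 + 87*y + 18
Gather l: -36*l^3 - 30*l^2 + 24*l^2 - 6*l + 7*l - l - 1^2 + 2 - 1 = -36*l^3 - 6*l^2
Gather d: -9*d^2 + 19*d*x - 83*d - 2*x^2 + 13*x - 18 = -9*d^2 + d*(19*x - 83) - 2*x^2 + 13*x - 18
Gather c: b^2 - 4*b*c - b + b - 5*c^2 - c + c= b^2 - 4*b*c - 5*c^2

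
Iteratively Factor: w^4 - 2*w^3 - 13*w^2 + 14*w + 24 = (w + 1)*(w^3 - 3*w^2 - 10*w + 24) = (w - 2)*(w + 1)*(w^2 - w - 12) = (w - 4)*(w - 2)*(w + 1)*(w + 3)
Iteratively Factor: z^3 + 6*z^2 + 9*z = (z)*(z^2 + 6*z + 9) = z*(z + 3)*(z + 3)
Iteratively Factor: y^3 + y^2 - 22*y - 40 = (y + 2)*(y^2 - y - 20) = (y - 5)*(y + 2)*(y + 4)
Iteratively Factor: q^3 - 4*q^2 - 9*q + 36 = (q - 3)*(q^2 - q - 12) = (q - 3)*(q + 3)*(q - 4)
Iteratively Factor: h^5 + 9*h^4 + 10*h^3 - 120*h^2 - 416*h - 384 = (h - 4)*(h^4 + 13*h^3 + 62*h^2 + 128*h + 96) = (h - 4)*(h + 2)*(h^3 + 11*h^2 + 40*h + 48) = (h - 4)*(h + 2)*(h + 4)*(h^2 + 7*h + 12) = (h - 4)*(h + 2)*(h + 4)^2*(h + 3)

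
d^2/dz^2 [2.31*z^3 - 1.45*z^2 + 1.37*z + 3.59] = 13.86*z - 2.9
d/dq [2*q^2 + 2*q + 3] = 4*q + 2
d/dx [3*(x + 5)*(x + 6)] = 6*x + 33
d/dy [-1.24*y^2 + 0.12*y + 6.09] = 0.12 - 2.48*y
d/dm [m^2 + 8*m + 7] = 2*m + 8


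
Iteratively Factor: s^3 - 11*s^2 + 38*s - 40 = (s - 4)*(s^2 - 7*s + 10) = (s - 4)*(s - 2)*(s - 5)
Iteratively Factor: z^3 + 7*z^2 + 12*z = (z + 3)*(z^2 + 4*z) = (z + 3)*(z + 4)*(z)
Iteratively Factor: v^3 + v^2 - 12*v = (v - 3)*(v^2 + 4*v) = (v - 3)*(v + 4)*(v)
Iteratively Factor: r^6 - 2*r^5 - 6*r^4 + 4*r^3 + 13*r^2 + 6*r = (r - 3)*(r^5 + r^4 - 3*r^3 - 5*r^2 - 2*r) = (r - 3)*(r - 2)*(r^4 + 3*r^3 + 3*r^2 + r) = (r - 3)*(r - 2)*(r + 1)*(r^3 + 2*r^2 + r) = (r - 3)*(r - 2)*(r + 1)^2*(r^2 + r) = (r - 3)*(r - 2)*(r + 1)^3*(r)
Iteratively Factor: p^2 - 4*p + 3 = (p - 3)*(p - 1)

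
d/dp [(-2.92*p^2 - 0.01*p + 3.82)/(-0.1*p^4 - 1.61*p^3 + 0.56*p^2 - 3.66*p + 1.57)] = (-0.584*p^5 - 4.7042*p^4 + 1.4958*p^3 + 29.1434*p^2 - 13.4472*p + 13.9655)/(0.01*p^8 + 0.322*p^7 + 2.4801*p^6 - 1.0712*p^5 + 11.7848*p^4 - 9.1546*p^3 + 15.154*p^2 - 11.4924*p + 2.4649)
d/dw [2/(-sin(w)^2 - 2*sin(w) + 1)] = 4*(sin(w) + 1)*cos(w)/(2*sin(w) - cos(w)^2)^2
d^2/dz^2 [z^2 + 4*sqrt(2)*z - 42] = 2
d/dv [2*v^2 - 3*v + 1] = 4*v - 3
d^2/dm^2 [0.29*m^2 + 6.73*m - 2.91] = 0.580000000000000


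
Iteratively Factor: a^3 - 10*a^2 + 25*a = (a - 5)*(a^2 - 5*a) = a*(a - 5)*(a - 5)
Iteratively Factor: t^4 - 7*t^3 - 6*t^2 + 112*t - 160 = (t - 4)*(t^3 - 3*t^2 - 18*t + 40) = (t - 4)*(t - 2)*(t^2 - t - 20) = (t - 4)*(t - 2)*(t + 4)*(t - 5)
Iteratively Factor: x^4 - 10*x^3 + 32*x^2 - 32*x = (x - 2)*(x^3 - 8*x^2 + 16*x) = (x - 4)*(x - 2)*(x^2 - 4*x) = x*(x - 4)*(x - 2)*(x - 4)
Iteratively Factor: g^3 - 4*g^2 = (g - 4)*(g^2) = g*(g - 4)*(g)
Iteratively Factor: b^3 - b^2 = (b - 1)*(b^2) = b*(b - 1)*(b)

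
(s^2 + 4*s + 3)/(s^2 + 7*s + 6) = (s + 3)/(s + 6)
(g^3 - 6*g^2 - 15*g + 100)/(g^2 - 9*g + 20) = (g^2 - g - 20)/(g - 4)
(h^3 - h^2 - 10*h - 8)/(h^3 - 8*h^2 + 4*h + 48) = (h + 1)/(h - 6)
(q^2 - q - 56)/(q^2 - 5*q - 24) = (q + 7)/(q + 3)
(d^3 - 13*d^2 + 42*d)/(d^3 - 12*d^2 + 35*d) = (d - 6)/(d - 5)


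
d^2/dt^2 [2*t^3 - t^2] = 12*t - 2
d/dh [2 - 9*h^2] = -18*h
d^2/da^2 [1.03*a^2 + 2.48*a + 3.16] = 2.06000000000000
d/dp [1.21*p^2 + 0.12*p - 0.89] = 2.42*p + 0.12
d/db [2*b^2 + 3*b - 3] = 4*b + 3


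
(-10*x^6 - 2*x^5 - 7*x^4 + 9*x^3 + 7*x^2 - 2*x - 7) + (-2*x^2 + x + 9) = -10*x^6 - 2*x^5 - 7*x^4 + 9*x^3 + 5*x^2 - x + 2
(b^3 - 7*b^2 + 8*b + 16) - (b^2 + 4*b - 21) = b^3 - 8*b^2 + 4*b + 37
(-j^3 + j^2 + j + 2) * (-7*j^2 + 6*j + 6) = 7*j^5 - 13*j^4 - 7*j^3 - 2*j^2 + 18*j + 12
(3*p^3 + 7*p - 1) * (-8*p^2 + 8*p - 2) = -24*p^5 + 24*p^4 - 62*p^3 + 64*p^2 - 22*p + 2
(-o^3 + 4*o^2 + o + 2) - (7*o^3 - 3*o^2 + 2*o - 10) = -8*o^3 + 7*o^2 - o + 12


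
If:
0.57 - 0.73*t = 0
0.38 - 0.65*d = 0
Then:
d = 0.58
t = 0.78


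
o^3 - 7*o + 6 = (o - 2)*(o - 1)*(o + 3)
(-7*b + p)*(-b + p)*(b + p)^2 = 7*b^4 + 6*b^3*p - 8*b^2*p^2 - 6*b*p^3 + p^4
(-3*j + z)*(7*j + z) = -21*j^2 + 4*j*z + z^2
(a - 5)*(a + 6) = a^2 + a - 30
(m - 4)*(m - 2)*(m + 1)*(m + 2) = m^4 - 3*m^3 - 8*m^2 + 12*m + 16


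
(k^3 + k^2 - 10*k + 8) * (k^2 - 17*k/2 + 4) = k^5 - 15*k^4/2 - 29*k^3/2 + 97*k^2 - 108*k + 32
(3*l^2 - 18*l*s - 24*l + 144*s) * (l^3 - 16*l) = 3*l^5 - 18*l^4*s - 24*l^4 + 144*l^3*s - 48*l^3 + 288*l^2*s + 384*l^2 - 2304*l*s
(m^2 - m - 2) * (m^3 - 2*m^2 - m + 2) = m^5 - 3*m^4 - m^3 + 7*m^2 - 4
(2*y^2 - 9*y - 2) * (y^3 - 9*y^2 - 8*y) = 2*y^5 - 27*y^4 + 63*y^3 + 90*y^2 + 16*y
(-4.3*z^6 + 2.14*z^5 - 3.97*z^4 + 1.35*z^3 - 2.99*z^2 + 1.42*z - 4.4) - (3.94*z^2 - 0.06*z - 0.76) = -4.3*z^6 + 2.14*z^5 - 3.97*z^4 + 1.35*z^3 - 6.93*z^2 + 1.48*z - 3.64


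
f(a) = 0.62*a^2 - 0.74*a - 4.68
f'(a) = 1.24*a - 0.74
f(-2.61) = 1.47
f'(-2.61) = -3.98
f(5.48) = 9.88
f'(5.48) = 6.06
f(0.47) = -4.89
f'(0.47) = -0.16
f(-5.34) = 16.95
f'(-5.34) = -7.36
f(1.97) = -3.73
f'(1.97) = 1.70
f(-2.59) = 1.40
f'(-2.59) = -3.95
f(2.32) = -3.06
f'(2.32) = 2.14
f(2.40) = -2.88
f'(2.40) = 2.24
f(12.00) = 75.72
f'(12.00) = 14.14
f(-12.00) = 93.48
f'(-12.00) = -15.62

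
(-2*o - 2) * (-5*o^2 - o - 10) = 10*o^3 + 12*o^2 + 22*o + 20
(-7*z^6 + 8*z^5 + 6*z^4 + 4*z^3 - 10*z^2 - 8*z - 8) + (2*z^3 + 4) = -7*z^6 + 8*z^5 + 6*z^4 + 6*z^3 - 10*z^2 - 8*z - 4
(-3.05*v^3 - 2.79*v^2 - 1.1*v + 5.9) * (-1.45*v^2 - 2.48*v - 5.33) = 4.4225*v^5 + 11.6095*v^4 + 24.7707*v^3 + 9.0437*v^2 - 8.769*v - 31.447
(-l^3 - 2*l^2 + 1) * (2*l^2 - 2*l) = -2*l^5 - 2*l^4 + 4*l^3 + 2*l^2 - 2*l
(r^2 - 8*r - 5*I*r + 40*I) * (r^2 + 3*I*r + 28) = r^4 - 8*r^3 - 2*I*r^3 + 43*r^2 + 16*I*r^2 - 344*r - 140*I*r + 1120*I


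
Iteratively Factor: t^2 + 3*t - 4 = (t + 4)*(t - 1)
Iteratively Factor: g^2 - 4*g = (g - 4)*(g)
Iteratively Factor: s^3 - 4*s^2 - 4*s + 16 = (s + 2)*(s^2 - 6*s + 8) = (s - 2)*(s + 2)*(s - 4)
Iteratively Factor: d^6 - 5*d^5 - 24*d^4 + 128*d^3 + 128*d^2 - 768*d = (d - 4)*(d^5 - d^4 - 28*d^3 + 16*d^2 + 192*d) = (d - 4)*(d + 4)*(d^4 - 5*d^3 - 8*d^2 + 48*d) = (d - 4)^2*(d + 4)*(d^3 - d^2 - 12*d) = (d - 4)^3*(d + 4)*(d^2 + 3*d) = d*(d - 4)^3*(d + 4)*(d + 3)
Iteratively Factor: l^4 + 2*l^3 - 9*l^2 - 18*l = (l + 2)*(l^3 - 9*l) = (l + 2)*(l + 3)*(l^2 - 3*l) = l*(l + 2)*(l + 3)*(l - 3)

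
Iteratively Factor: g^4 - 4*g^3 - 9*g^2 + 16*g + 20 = (g - 5)*(g^3 + g^2 - 4*g - 4) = (g - 5)*(g + 2)*(g^2 - g - 2) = (g - 5)*(g - 2)*(g + 2)*(g + 1)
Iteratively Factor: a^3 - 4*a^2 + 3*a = (a - 1)*(a^2 - 3*a) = a*(a - 1)*(a - 3)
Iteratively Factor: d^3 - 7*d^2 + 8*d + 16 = (d - 4)*(d^2 - 3*d - 4) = (d - 4)^2*(d + 1)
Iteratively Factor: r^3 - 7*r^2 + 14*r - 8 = (r - 4)*(r^2 - 3*r + 2) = (r - 4)*(r - 2)*(r - 1)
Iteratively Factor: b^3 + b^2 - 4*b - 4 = (b + 1)*(b^2 - 4) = (b - 2)*(b + 1)*(b + 2)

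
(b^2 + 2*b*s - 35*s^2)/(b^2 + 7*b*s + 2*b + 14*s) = (b - 5*s)/(b + 2)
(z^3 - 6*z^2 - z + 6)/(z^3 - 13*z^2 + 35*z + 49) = (z^2 - 7*z + 6)/(z^2 - 14*z + 49)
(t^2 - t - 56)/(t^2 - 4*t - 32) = (t + 7)/(t + 4)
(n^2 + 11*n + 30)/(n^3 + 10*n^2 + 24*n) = (n + 5)/(n*(n + 4))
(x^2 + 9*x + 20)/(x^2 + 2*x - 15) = (x + 4)/(x - 3)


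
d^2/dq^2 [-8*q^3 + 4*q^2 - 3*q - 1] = 8 - 48*q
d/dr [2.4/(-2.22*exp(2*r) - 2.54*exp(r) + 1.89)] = (10.656*exp(r) + 6.096)*exp(r)/(2.22*exp(2*r) + 2.54*exp(r) - 1.89)^2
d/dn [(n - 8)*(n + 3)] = 2*n - 5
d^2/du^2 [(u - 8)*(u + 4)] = 2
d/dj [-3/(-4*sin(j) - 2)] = -3*cos(j)/(2*sin(j) + 1)^2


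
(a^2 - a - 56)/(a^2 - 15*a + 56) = (a + 7)/(a - 7)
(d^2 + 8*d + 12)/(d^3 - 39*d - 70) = (d + 6)/(d^2 - 2*d - 35)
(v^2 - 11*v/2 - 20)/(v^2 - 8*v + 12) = (v^2 - 11*v/2 - 20)/(v^2 - 8*v + 12)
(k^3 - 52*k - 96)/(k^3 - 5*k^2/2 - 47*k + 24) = 2*(k + 2)/(2*k - 1)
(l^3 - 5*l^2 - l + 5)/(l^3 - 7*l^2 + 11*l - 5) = (l + 1)/(l - 1)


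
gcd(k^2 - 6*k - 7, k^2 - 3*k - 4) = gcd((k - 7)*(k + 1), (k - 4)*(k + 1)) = k + 1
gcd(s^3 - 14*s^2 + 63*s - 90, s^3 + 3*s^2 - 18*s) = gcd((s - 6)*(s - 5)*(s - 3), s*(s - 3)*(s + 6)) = s - 3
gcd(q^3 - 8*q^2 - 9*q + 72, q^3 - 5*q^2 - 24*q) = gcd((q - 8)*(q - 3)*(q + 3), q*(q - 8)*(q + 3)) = q^2 - 5*q - 24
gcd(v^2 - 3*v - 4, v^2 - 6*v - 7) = v + 1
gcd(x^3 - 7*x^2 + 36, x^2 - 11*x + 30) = x - 6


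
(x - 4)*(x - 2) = x^2 - 6*x + 8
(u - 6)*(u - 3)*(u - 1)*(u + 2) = u^4 - 8*u^3 + 7*u^2 + 36*u - 36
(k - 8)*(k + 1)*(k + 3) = k^3 - 4*k^2 - 29*k - 24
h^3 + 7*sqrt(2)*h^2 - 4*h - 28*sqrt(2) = (h - 2)*(h + 2)*(h + 7*sqrt(2))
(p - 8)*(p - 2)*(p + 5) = p^3 - 5*p^2 - 34*p + 80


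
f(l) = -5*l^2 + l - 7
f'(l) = 1 - 10*l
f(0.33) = -7.21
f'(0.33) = -2.30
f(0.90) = -10.15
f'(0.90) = -8.00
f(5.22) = -138.02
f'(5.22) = -51.20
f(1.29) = -14.03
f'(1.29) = -11.90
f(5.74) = -166.00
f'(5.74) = -56.40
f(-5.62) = -170.54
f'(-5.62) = 57.20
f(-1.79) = -24.81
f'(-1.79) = 18.90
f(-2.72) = -46.71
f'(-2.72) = 28.20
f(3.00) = -49.00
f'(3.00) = -29.00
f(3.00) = -49.00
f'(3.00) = -29.00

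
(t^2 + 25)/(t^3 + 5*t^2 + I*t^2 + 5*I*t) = (t^2 + 25)/(t*(t^2 + t*(5 + I) + 5*I))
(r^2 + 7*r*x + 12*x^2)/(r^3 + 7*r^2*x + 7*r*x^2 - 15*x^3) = (-r - 4*x)/(-r^2 - 4*r*x + 5*x^2)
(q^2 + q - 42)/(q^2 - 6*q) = (q + 7)/q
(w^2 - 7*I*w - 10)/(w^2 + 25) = (w - 2*I)/(w + 5*I)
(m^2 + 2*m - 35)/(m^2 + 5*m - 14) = (m - 5)/(m - 2)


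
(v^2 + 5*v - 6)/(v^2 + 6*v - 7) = (v + 6)/(v + 7)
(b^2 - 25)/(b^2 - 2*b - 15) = (b + 5)/(b + 3)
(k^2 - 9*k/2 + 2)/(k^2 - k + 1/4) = 2*(k - 4)/(2*k - 1)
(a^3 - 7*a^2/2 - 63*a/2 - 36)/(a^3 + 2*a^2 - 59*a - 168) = (a + 3/2)/(a + 7)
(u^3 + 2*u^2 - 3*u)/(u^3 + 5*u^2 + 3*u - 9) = u/(u + 3)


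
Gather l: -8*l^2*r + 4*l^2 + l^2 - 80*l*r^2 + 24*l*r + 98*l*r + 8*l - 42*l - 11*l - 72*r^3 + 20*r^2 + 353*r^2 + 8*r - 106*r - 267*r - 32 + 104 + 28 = l^2*(5 - 8*r) + l*(-80*r^2 + 122*r - 45) - 72*r^3 + 373*r^2 - 365*r + 100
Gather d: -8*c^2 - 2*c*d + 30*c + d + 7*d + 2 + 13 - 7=-8*c^2 + 30*c + d*(8 - 2*c) + 8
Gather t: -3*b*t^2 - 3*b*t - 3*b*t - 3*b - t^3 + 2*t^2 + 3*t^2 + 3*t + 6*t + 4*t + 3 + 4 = -3*b - t^3 + t^2*(5 - 3*b) + t*(13 - 6*b) + 7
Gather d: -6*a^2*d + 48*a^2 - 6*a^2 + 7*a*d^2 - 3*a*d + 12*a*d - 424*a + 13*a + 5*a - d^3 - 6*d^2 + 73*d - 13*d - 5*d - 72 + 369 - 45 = 42*a^2 - 406*a - d^3 + d^2*(7*a - 6) + d*(-6*a^2 + 9*a + 55) + 252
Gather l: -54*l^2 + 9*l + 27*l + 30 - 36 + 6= -54*l^2 + 36*l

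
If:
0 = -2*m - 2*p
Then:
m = -p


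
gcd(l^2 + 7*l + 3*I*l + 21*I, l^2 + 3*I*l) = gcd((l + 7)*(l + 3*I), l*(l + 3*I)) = l + 3*I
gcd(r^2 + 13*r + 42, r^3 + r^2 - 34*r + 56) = r + 7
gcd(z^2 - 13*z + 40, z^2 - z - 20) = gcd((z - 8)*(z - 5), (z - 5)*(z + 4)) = z - 5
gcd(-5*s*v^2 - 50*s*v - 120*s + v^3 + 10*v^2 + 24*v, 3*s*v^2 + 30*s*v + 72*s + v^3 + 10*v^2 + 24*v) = v^2 + 10*v + 24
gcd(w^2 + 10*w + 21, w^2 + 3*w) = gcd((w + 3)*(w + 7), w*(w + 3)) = w + 3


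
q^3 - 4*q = q*(q - 2)*(q + 2)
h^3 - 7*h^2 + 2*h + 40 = (h - 5)*(h - 4)*(h + 2)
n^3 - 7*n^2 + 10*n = n*(n - 5)*(n - 2)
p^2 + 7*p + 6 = (p + 1)*(p + 6)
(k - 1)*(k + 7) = k^2 + 6*k - 7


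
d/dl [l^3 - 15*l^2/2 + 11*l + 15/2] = 3*l^2 - 15*l + 11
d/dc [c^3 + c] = 3*c^2 + 1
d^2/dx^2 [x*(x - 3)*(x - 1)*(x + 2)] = 12*x^2 - 12*x - 10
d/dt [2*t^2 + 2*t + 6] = 4*t + 2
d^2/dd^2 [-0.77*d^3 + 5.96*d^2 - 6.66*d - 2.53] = 11.92 - 4.62*d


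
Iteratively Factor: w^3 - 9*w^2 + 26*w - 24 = (w - 2)*(w^2 - 7*w + 12) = (w - 3)*(w - 2)*(w - 4)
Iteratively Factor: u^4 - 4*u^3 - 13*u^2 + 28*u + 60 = (u + 2)*(u^3 - 6*u^2 - u + 30) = (u - 5)*(u + 2)*(u^2 - u - 6) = (u - 5)*(u + 2)^2*(u - 3)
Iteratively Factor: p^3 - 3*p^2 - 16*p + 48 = (p + 4)*(p^2 - 7*p + 12) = (p - 4)*(p + 4)*(p - 3)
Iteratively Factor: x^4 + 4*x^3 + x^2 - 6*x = (x + 3)*(x^3 + x^2 - 2*x) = (x + 2)*(x + 3)*(x^2 - x) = x*(x + 2)*(x + 3)*(x - 1)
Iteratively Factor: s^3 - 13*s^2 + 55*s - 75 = (s - 5)*(s^2 - 8*s + 15) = (s - 5)^2*(s - 3)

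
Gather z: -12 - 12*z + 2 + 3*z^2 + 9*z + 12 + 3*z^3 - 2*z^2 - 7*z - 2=3*z^3 + z^2 - 10*z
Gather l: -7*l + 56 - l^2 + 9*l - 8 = -l^2 + 2*l + 48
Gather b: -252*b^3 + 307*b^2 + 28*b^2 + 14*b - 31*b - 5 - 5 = -252*b^3 + 335*b^2 - 17*b - 10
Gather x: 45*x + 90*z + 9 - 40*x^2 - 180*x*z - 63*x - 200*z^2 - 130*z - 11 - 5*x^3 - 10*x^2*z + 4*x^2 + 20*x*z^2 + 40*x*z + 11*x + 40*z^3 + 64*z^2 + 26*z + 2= -5*x^3 + x^2*(-10*z - 36) + x*(20*z^2 - 140*z - 7) + 40*z^3 - 136*z^2 - 14*z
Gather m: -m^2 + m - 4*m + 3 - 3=-m^2 - 3*m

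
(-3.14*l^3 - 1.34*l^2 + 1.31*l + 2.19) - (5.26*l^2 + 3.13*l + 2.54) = -3.14*l^3 - 6.6*l^2 - 1.82*l - 0.35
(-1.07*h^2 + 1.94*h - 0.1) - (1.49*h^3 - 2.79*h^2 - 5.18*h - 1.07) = -1.49*h^3 + 1.72*h^2 + 7.12*h + 0.97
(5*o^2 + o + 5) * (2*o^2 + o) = 10*o^4 + 7*o^3 + 11*o^2 + 5*o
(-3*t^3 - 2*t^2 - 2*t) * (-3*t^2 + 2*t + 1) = 9*t^5 - t^3 - 6*t^2 - 2*t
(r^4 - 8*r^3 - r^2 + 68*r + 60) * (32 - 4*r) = -4*r^5 + 64*r^4 - 252*r^3 - 304*r^2 + 1936*r + 1920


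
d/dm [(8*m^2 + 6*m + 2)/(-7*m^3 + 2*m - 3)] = 2*(28*m^4 + 42*m^3 + 29*m^2 - 24*m - 11)/(49*m^6 - 28*m^4 + 42*m^3 + 4*m^2 - 12*m + 9)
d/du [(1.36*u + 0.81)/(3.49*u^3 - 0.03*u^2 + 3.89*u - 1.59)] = (-9.4928*u^3 - 8.4399*u^2 + 0.0486000000000004*u - 5.3133)/(12.1801*u^6 - 0.2094*u^5 + 27.1531*u^4 - 11.3316*u^3 + 15.2275*u^2 - 12.3702*u + 2.5281)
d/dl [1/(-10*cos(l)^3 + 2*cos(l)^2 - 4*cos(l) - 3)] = 2*(-15*cos(l)^2 + 2*cos(l) - 2)*sin(l)/(10*cos(l)^3 - 2*cos(l)^2 + 4*cos(l) + 3)^2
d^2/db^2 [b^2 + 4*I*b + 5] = 2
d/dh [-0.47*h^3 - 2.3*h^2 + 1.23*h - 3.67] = -1.41*h^2 - 4.6*h + 1.23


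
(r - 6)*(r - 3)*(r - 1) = r^3 - 10*r^2 + 27*r - 18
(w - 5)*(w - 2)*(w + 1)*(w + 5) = w^4 - w^3 - 27*w^2 + 25*w + 50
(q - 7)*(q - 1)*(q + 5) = q^3 - 3*q^2 - 33*q + 35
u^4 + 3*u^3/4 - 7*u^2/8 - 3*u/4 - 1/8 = (u - 1)*(u + 1/4)*(u + 1/2)*(u + 1)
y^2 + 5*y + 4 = (y + 1)*(y + 4)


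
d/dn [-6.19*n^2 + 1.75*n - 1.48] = 1.75 - 12.38*n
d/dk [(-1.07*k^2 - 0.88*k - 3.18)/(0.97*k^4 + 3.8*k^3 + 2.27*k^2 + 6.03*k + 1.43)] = (2.0758*k^5 + 6.6268*k^4 + 19.0264*k^3 + 31.7975*k^2 + 11.377*k + 17.917)/(0.9409*k^8 + 7.372*k^7 + 18.8438*k^6 + 28.9502*k^5 + 53.7551*k^4 + 38.2442*k^3 + 42.8531*k^2 + 17.2458*k + 2.0449)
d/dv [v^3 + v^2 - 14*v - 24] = 3*v^2 + 2*v - 14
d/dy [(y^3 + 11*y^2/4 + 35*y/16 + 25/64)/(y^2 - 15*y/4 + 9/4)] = (256*y^4 - 1920*y^3 - 1472*y^2 + 2968*y + 1635)/(16*(16*y^4 - 120*y^3 + 297*y^2 - 270*y + 81))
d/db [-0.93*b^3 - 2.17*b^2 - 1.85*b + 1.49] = -2.79*b^2 - 4.34*b - 1.85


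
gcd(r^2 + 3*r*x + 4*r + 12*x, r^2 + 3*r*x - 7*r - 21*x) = r + 3*x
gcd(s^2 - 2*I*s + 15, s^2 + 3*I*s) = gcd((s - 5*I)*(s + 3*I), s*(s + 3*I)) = s + 3*I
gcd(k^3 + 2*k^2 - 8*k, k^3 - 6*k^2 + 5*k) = k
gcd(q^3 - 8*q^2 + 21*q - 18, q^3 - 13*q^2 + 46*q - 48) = q^2 - 5*q + 6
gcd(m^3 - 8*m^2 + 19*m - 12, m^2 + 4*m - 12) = 1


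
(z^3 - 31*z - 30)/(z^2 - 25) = (z^2 - 5*z - 6)/(z - 5)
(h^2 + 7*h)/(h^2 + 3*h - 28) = h/(h - 4)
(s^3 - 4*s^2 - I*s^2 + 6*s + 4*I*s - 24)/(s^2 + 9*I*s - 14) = (s^2 - s*(4 + 3*I) + 12*I)/(s + 7*I)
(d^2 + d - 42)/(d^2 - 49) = (d - 6)/(d - 7)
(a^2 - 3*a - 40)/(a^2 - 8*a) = (a + 5)/a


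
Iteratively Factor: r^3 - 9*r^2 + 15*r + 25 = (r - 5)*(r^2 - 4*r - 5) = (r - 5)*(r + 1)*(r - 5)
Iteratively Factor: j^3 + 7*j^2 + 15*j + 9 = (j + 1)*(j^2 + 6*j + 9) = (j + 1)*(j + 3)*(j + 3)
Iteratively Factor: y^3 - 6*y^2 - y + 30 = (y - 5)*(y^2 - y - 6) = (y - 5)*(y + 2)*(y - 3)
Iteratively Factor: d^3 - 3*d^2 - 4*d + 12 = (d - 3)*(d^2 - 4) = (d - 3)*(d - 2)*(d + 2)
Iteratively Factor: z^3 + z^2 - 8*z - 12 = (z + 2)*(z^2 - z - 6) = (z - 3)*(z + 2)*(z + 2)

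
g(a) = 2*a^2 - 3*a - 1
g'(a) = 4*a - 3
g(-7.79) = 143.74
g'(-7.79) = -34.16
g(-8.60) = 172.72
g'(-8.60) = -37.40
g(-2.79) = 22.94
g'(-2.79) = -14.16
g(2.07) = 1.36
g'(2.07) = 5.28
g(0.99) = -2.01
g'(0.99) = 0.96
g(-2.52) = 19.26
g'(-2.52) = -13.08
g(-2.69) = 21.54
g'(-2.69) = -13.76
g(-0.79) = 2.62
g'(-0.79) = -6.16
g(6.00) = 53.00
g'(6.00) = 21.00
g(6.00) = 53.00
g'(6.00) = 21.00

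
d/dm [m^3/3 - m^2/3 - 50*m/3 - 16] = m^2 - 2*m/3 - 50/3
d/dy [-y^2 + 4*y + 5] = 4 - 2*y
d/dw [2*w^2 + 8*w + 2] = 4*w + 8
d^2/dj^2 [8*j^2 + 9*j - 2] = 16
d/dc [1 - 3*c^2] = -6*c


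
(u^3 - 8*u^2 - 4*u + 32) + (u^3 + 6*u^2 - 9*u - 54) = 2*u^3 - 2*u^2 - 13*u - 22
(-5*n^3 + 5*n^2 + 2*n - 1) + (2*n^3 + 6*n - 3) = -3*n^3 + 5*n^2 + 8*n - 4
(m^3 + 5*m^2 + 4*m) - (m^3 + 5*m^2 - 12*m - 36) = 16*m + 36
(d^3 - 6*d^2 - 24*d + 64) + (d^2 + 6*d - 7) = d^3 - 5*d^2 - 18*d + 57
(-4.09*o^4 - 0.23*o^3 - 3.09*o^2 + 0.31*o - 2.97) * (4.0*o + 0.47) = -16.36*o^5 - 2.8423*o^4 - 12.4681*o^3 - 0.2123*o^2 - 11.7343*o - 1.3959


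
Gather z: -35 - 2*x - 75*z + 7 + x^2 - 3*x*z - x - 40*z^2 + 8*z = x^2 - 3*x - 40*z^2 + z*(-3*x - 67) - 28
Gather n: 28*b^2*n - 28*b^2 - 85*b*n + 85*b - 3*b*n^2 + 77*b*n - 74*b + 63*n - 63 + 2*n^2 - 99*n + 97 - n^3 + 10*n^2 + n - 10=-28*b^2 + 11*b - n^3 + n^2*(12 - 3*b) + n*(28*b^2 - 8*b - 35) + 24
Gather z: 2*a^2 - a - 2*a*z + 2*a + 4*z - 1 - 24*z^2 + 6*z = 2*a^2 + a - 24*z^2 + z*(10 - 2*a) - 1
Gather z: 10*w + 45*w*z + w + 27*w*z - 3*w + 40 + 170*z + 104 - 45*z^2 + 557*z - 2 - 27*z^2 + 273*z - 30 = 8*w - 72*z^2 + z*(72*w + 1000) + 112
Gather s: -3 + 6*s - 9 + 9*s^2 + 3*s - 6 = 9*s^2 + 9*s - 18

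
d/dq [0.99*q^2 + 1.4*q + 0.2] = 1.98*q + 1.4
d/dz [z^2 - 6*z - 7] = 2*z - 6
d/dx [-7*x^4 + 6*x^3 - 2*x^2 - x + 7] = -28*x^3 + 18*x^2 - 4*x - 1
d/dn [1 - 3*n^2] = -6*n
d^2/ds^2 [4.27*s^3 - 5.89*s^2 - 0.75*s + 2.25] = 25.62*s - 11.78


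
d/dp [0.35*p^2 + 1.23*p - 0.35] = 0.7*p + 1.23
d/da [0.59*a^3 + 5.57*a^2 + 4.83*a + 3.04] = 1.77*a^2 + 11.14*a + 4.83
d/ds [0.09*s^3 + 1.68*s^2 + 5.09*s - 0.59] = 0.27*s^2 + 3.36*s + 5.09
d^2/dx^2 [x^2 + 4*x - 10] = 2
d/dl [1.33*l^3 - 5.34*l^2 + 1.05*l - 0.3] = 3.99*l^2 - 10.68*l + 1.05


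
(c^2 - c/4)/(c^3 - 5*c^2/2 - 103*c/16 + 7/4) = 4*c/(4*c^2 - 9*c - 28)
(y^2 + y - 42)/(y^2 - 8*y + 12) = (y + 7)/(y - 2)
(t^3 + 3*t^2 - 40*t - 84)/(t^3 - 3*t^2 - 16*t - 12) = (t + 7)/(t + 1)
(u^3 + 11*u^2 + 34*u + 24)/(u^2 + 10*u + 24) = u + 1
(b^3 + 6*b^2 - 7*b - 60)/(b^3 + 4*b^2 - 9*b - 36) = (b + 5)/(b + 3)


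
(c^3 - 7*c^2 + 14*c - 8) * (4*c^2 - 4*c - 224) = 4*c^5 - 32*c^4 - 140*c^3 + 1480*c^2 - 3104*c + 1792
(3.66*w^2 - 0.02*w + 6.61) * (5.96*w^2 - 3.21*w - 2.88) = 21.8136*w^4 - 11.8678*w^3 + 28.919*w^2 - 21.1605*w - 19.0368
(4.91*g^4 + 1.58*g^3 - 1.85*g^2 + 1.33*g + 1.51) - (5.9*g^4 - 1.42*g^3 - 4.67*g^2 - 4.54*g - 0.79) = -0.99*g^4 + 3.0*g^3 + 2.82*g^2 + 5.87*g + 2.3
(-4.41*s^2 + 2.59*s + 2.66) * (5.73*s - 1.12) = -25.2693*s^3 + 19.7799*s^2 + 12.341*s - 2.9792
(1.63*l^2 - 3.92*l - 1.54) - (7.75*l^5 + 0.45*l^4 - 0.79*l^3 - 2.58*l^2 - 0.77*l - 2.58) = -7.75*l^5 - 0.45*l^4 + 0.79*l^3 + 4.21*l^2 - 3.15*l + 1.04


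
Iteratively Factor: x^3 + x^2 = (x)*(x^2 + x) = x^2*(x + 1)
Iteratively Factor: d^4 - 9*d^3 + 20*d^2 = (d)*(d^3 - 9*d^2 + 20*d) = d^2*(d^2 - 9*d + 20) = d^2*(d - 5)*(d - 4)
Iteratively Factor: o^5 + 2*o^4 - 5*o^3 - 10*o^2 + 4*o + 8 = (o + 2)*(o^4 - 5*o^2 + 4) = (o + 1)*(o + 2)*(o^3 - o^2 - 4*o + 4) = (o - 2)*(o + 1)*(o + 2)*(o^2 + o - 2) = (o - 2)*(o - 1)*(o + 1)*(o + 2)*(o + 2)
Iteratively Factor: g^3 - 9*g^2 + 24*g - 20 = (g - 5)*(g^2 - 4*g + 4) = (g - 5)*(g - 2)*(g - 2)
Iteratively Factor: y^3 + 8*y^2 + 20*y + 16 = (y + 2)*(y^2 + 6*y + 8) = (y + 2)*(y + 4)*(y + 2)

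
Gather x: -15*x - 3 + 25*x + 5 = 10*x + 2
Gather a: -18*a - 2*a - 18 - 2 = -20*a - 20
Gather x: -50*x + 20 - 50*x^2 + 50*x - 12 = 8 - 50*x^2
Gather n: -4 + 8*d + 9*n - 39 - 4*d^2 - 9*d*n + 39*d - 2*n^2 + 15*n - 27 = -4*d^2 + 47*d - 2*n^2 + n*(24 - 9*d) - 70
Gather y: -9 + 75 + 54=120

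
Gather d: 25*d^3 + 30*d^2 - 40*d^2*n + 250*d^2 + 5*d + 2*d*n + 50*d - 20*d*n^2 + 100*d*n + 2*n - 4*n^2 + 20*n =25*d^3 + d^2*(280 - 40*n) + d*(-20*n^2 + 102*n + 55) - 4*n^2 + 22*n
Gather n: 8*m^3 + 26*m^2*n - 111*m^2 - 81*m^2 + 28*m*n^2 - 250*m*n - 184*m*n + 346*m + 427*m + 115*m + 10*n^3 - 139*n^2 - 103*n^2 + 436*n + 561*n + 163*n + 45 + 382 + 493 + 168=8*m^3 - 192*m^2 + 888*m + 10*n^3 + n^2*(28*m - 242) + n*(26*m^2 - 434*m + 1160) + 1088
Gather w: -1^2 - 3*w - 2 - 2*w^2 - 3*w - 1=-2*w^2 - 6*w - 4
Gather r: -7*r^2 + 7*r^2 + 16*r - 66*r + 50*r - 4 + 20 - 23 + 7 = 0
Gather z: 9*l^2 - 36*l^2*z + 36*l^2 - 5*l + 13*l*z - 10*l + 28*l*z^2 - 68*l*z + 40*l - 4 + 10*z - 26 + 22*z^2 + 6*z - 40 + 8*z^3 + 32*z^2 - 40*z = 45*l^2 + 25*l + 8*z^3 + z^2*(28*l + 54) + z*(-36*l^2 - 55*l - 24) - 70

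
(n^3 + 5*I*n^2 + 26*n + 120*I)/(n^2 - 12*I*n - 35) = (n^2 + 10*I*n - 24)/(n - 7*I)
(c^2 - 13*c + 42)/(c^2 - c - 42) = (c - 6)/(c + 6)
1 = 1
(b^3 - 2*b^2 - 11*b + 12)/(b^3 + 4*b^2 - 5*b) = (b^2 - b - 12)/(b*(b + 5))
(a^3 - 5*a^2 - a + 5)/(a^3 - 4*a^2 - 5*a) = (a - 1)/a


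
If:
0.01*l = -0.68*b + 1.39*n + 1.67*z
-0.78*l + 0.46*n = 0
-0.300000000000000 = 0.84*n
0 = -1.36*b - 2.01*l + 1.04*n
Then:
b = 0.04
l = -0.21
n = -0.36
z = 0.31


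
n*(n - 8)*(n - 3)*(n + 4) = n^4 - 7*n^3 - 20*n^2 + 96*n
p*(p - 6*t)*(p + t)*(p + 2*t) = p^4 - 3*p^3*t - 16*p^2*t^2 - 12*p*t^3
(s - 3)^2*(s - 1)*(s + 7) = s^4 - 34*s^2 + 96*s - 63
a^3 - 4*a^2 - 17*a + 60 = (a - 5)*(a - 3)*(a + 4)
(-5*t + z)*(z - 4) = -5*t*z + 20*t + z^2 - 4*z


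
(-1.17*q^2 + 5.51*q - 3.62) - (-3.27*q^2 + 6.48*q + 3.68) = 2.1*q^2 - 0.970000000000001*q - 7.3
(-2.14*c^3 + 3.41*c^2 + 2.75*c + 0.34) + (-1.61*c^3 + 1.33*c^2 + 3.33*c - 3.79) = -3.75*c^3 + 4.74*c^2 + 6.08*c - 3.45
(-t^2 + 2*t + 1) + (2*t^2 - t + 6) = t^2 + t + 7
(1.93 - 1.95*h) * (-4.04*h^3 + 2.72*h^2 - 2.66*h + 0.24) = 7.878*h^4 - 13.1012*h^3 + 10.4366*h^2 - 5.6018*h + 0.4632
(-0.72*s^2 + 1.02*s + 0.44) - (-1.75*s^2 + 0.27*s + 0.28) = 1.03*s^2 + 0.75*s + 0.16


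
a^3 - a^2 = a^2*(a - 1)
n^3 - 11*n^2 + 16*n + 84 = (n - 7)*(n - 6)*(n + 2)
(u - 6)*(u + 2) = u^2 - 4*u - 12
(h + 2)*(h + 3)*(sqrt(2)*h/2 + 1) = sqrt(2)*h^3/2 + h^2 + 5*sqrt(2)*h^2/2 + 3*sqrt(2)*h + 5*h + 6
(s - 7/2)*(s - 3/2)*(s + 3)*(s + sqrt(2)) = s^4 - 2*s^3 + sqrt(2)*s^3 - 39*s^2/4 - 2*sqrt(2)*s^2 - 39*sqrt(2)*s/4 + 63*s/4 + 63*sqrt(2)/4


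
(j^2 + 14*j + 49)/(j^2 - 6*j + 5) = (j^2 + 14*j + 49)/(j^2 - 6*j + 5)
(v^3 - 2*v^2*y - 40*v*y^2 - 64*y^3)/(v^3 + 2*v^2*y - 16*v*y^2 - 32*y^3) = (-v + 8*y)/(-v + 4*y)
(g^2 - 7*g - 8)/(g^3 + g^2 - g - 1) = (g - 8)/(g^2 - 1)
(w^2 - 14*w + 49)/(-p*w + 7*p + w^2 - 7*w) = (7 - w)/(p - w)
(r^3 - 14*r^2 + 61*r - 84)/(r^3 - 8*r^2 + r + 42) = (r - 4)/(r + 2)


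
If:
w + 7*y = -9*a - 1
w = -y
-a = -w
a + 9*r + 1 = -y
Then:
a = -1/3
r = -1/9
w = -1/3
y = 1/3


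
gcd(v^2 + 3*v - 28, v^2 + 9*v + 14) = v + 7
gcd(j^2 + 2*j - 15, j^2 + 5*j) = j + 5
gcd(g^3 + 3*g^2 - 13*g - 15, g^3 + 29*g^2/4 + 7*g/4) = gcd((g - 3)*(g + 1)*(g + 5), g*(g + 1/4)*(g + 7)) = 1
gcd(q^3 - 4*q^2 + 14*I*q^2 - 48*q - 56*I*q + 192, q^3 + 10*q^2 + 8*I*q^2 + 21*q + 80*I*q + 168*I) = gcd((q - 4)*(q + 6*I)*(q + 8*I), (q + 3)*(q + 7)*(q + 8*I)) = q + 8*I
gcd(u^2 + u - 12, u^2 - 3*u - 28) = u + 4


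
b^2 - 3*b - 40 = (b - 8)*(b + 5)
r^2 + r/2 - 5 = (r - 2)*(r + 5/2)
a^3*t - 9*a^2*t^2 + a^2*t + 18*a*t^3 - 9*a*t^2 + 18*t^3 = (a - 6*t)*(a - 3*t)*(a*t + t)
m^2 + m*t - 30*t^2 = (m - 5*t)*(m + 6*t)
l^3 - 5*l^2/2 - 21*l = l*(l - 6)*(l + 7/2)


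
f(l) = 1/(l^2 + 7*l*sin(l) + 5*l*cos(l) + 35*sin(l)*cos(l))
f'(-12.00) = 0.01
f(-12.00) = 0.02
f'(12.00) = -0.00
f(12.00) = 0.01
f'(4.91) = -0.02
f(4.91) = -0.09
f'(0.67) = -0.04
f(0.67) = 0.04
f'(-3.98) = -0.29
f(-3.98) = -0.11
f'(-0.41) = -0.12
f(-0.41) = -0.07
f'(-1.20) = 1.86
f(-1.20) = -0.21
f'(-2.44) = 0.00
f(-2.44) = 0.02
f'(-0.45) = -0.09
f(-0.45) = -0.07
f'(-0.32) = -0.22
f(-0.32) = -0.09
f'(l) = (5*l*sin(l) - 7*l*cos(l) - 2*l + 35*sin(l)^2 - 7*sin(l) - 35*cos(l)^2 - 5*cos(l))/(l^2 + 7*l*sin(l) + 5*l*cos(l) + 35*sin(l)*cos(l))^2 = (5*l*sin(l) - 7*l*cos(l) - 2*l - 7*sin(l) - 5*cos(l) - 35*cos(2*l))/((l + 7*sin(l))^2*(l + 5*cos(l))^2)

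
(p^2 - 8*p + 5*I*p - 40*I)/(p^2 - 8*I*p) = (p^2 + p*(-8 + 5*I) - 40*I)/(p*(p - 8*I))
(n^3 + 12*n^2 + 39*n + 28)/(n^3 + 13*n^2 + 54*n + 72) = (n^2 + 8*n + 7)/(n^2 + 9*n + 18)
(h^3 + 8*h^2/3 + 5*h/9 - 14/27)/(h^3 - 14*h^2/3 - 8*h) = (-27*h^3 - 72*h^2 - 15*h + 14)/(9*h*(-3*h^2 + 14*h + 24))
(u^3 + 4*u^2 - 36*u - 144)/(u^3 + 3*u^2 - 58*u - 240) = (u^2 - 2*u - 24)/(u^2 - 3*u - 40)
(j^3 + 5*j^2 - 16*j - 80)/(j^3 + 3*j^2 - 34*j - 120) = (j - 4)/(j - 6)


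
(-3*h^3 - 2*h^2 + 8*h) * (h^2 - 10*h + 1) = -3*h^5 + 28*h^4 + 25*h^3 - 82*h^2 + 8*h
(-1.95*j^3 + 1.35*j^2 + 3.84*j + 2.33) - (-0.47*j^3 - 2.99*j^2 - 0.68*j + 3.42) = -1.48*j^3 + 4.34*j^2 + 4.52*j - 1.09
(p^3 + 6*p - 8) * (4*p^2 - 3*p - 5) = 4*p^5 - 3*p^4 + 19*p^3 - 50*p^2 - 6*p + 40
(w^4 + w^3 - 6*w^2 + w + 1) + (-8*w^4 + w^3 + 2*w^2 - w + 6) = -7*w^4 + 2*w^3 - 4*w^2 + 7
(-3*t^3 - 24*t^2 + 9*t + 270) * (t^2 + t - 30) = -3*t^5 - 27*t^4 + 75*t^3 + 999*t^2 - 8100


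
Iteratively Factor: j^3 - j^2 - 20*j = (j - 5)*(j^2 + 4*j) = (j - 5)*(j + 4)*(j)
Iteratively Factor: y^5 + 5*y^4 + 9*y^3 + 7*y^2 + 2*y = (y)*(y^4 + 5*y^3 + 9*y^2 + 7*y + 2) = y*(y + 2)*(y^3 + 3*y^2 + 3*y + 1) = y*(y + 1)*(y + 2)*(y^2 + 2*y + 1) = y*(y + 1)^2*(y + 2)*(y + 1)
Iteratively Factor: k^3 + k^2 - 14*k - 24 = (k + 3)*(k^2 - 2*k - 8) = (k + 2)*(k + 3)*(k - 4)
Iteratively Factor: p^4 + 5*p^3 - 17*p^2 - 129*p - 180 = (p - 5)*(p^3 + 10*p^2 + 33*p + 36) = (p - 5)*(p + 3)*(p^2 + 7*p + 12) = (p - 5)*(p + 3)*(p + 4)*(p + 3)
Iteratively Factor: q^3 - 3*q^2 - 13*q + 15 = (q - 5)*(q^2 + 2*q - 3) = (q - 5)*(q - 1)*(q + 3)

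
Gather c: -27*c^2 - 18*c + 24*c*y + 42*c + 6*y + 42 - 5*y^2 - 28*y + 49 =-27*c^2 + c*(24*y + 24) - 5*y^2 - 22*y + 91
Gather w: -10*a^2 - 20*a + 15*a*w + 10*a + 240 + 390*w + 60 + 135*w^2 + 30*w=-10*a^2 - 10*a + 135*w^2 + w*(15*a + 420) + 300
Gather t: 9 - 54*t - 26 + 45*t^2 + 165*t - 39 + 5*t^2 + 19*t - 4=50*t^2 + 130*t - 60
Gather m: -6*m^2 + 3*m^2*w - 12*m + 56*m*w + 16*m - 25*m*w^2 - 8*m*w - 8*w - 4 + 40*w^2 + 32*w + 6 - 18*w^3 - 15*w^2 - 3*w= m^2*(3*w - 6) + m*(-25*w^2 + 48*w + 4) - 18*w^3 + 25*w^2 + 21*w + 2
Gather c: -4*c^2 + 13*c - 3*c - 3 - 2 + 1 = -4*c^2 + 10*c - 4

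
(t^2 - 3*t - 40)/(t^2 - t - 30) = (t - 8)/(t - 6)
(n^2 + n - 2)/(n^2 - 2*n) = (n^2 + n - 2)/(n*(n - 2))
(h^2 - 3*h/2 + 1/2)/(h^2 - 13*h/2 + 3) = (h - 1)/(h - 6)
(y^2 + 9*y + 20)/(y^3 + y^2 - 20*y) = (y + 4)/(y*(y - 4))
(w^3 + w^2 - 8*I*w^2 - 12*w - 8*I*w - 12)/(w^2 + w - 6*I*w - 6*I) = w - 2*I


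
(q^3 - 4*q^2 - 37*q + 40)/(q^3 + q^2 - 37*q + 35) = (q^2 - 3*q - 40)/(q^2 + 2*q - 35)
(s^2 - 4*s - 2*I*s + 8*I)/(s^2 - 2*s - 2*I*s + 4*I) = (s - 4)/(s - 2)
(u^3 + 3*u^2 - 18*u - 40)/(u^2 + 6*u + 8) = (u^2 + u - 20)/(u + 4)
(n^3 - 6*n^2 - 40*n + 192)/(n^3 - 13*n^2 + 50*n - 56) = (n^2 - 2*n - 48)/(n^2 - 9*n + 14)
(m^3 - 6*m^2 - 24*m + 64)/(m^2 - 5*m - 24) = (m^2 + 2*m - 8)/(m + 3)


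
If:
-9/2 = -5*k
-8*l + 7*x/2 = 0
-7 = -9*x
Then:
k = 9/10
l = 49/144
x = 7/9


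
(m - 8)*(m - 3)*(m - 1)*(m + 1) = m^4 - 11*m^3 + 23*m^2 + 11*m - 24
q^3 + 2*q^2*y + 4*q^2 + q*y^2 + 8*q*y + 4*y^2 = (q + 4)*(q + y)^2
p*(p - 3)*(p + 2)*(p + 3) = p^4 + 2*p^3 - 9*p^2 - 18*p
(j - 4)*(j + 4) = j^2 - 16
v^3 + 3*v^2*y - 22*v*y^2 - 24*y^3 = (v - 4*y)*(v + y)*(v + 6*y)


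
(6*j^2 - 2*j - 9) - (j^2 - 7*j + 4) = 5*j^2 + 5*j - 13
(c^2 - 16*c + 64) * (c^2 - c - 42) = c^4 - 17*c^3 + 38*c^2 + 608*c - 2688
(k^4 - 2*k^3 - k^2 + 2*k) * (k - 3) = k^5 - 5*k^4 + 5*k^3 + 5*k^2 - 6*k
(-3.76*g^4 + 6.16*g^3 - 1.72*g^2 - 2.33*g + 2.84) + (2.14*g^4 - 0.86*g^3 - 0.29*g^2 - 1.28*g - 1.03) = -1.62*g^4 + 5.3*g^3 - 2.01*g^2 - 3.61*g + 1.81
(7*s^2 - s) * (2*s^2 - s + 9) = 14*s^4 - 9*s^3 + 64*s^2 - 9*s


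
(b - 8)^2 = b^2 - 16*b + 64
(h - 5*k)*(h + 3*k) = h^2 - 2*h*k - 15*k^2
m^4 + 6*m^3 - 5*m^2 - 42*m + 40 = (m - 2)*(m - 1)*(m + 4)*(m + 5)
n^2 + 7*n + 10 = (n + 2)*(n + 5)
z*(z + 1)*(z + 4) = z^3 + 5*z^2 + 4*z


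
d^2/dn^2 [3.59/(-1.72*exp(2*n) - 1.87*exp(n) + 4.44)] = (-3.59*(3.44*exp(n) + 1.87)*(6.88*exp(n) + 3.74)*exp(n) + (24.6992*exp(n) + 6.7133)*(1.72*exp(2*n) + 1.87*exp(n) - 4.44))*exp(n)/(1.72*exp(2*n) + 1.87*exp(n) - 4.44)^3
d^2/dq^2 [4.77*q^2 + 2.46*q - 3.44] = 9.54000000000000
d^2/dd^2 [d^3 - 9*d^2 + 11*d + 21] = 6*d - 18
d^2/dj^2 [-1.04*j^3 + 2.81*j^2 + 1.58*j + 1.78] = 5.62 - 6.24*j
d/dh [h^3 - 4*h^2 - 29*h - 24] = 3*h^2 - 8*h - 29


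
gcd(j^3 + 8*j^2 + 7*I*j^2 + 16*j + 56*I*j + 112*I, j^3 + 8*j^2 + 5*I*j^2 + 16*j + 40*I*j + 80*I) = j^2 + 8*j + 16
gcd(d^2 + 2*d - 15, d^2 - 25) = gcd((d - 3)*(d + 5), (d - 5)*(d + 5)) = d + 5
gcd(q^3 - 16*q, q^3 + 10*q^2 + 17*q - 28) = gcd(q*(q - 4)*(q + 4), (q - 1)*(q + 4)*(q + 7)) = q + 4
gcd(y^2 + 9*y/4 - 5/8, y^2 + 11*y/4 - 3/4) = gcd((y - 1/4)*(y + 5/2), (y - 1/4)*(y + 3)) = y - 1/4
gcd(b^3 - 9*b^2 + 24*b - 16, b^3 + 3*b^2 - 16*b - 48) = b - 4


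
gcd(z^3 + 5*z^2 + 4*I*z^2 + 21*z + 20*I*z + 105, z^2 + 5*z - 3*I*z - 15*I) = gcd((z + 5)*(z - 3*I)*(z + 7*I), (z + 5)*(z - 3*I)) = z^2 + z*(5 - 3*I) - 15*I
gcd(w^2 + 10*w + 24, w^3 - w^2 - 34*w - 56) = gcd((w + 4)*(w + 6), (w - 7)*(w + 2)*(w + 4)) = w + 4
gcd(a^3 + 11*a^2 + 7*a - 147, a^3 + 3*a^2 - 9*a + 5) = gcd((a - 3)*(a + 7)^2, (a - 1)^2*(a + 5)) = 1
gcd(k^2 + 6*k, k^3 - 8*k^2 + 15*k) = k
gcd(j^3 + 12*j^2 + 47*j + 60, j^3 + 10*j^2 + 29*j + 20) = j^2 + 9*j + 20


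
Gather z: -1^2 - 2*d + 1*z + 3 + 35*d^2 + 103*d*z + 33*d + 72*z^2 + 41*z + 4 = 35*d^2 + 31*d + 72*z^2 + z*(103*d + 42) + 6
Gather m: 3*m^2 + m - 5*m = 3*m^2 - 4*m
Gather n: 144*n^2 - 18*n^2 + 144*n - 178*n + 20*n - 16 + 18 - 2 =126*n^2 - 14*n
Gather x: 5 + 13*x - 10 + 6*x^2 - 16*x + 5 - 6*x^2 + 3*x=0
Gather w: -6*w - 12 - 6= -6*w - 18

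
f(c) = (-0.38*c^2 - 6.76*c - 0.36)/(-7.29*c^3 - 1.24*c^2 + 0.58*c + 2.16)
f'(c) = (-0.76*c - 6.76)/(-7.29*c^3 - 1.24*c^2 + 0.58*c + 2.16) + (-0.38*c^2 - 6.76*c - 0.36)*(21.87*c^2 + 2.48*c - 0.58)/(-7.29*c^3 - 1.24*c^2 + 0.58*c + 2.16)^2 = (-2.7702*c^4 - 98.5608*c^3 - 16.476*c^2 - 2.5344*c - 14.3928)/(53.1441*c^6 + 18.0792*c^5 - 6.9188*c^4 - 32.9312*c^3 - 5.0204*c^2 + 2.5056*c + 4.6656)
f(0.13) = -0.57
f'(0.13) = -3.15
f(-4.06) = 0.04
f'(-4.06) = 0.03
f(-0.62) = 1.20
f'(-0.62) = 0.42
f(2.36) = 0.19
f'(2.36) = -0.15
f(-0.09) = 0.12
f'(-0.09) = -3.22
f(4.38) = 0.06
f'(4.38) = -0.02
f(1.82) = 0.31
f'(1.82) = -0.35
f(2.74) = 0.14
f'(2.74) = -0.10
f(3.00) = 0.12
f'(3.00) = -0.07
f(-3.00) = 0.09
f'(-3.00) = 0.07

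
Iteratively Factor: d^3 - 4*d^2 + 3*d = (d - 3)*(d^2 - d) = d*(d - 3)*(d - 1)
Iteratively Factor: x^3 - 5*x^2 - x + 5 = (x - 5)*(x^2 - 1) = (x - 5)*(x - 1)*(x + 1)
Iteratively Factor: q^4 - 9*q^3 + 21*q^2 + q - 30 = (q - 3)*(q^3 - 6*q^2 + 3*q + 10) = (q - 5)*(q - 3)*(q^2 - q - 2) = (q - 5)*(q - 3)*(q + 1)*(q - 2)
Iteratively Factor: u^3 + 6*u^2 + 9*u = (u + 3)*(u^2 + 3*u) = u*(u + 3)*(u + 3)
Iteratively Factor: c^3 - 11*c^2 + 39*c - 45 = (c - 5)*(c^2 - 6*c + 9) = (c - 5)*(c - 3)*(c - 3)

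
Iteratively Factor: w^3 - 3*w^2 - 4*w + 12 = (w + 2)*(w^2 - 5*w + 6) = (w - 2)*(w + 2)*(w - 3)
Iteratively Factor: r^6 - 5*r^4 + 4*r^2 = (r - 2)*(r^5 + 2*r^4 - r^3 - 2*r^2) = r*(r - 2)*(r^4 + 2*r^3 - r^2 - 2*r) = r*(r - 2)*(r - 1)*(r^3 + 3*r^2 + 2*r) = r^2*(r - 2)*(r - 1)*(r^2 + 3*r + 2) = r^2*(r - 2)*(r - 1)*(r + 2)*(r + 1)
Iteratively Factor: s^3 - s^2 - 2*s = (s - 2)*(s^2 + s) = s*(s - 2)*(s + 1)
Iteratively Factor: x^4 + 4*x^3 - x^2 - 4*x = (x - 1)*(x^3 + 5*x^2 + 4*x) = x*(x - 1)*(x^2 + 5*x + 4) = x*(x - 1)*(x + 1)*(x + 4)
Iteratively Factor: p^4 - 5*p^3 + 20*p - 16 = (p - 4)*(p^3 - p^2 - 4*p + 4) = (p - 4)*(p + 2)*(p^2 - 3*p + 2) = (p - 4)*(p - 2)*(p + 2)*(p - 1)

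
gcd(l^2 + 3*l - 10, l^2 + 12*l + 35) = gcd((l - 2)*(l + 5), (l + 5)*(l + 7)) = l + 5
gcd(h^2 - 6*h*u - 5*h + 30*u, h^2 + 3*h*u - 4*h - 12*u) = 1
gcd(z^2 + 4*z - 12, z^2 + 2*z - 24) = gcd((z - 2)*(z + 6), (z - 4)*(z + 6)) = z + 6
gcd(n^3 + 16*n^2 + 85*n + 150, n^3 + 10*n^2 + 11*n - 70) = n + 5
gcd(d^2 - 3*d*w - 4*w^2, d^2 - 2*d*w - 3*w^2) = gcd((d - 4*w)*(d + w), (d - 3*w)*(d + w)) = d + w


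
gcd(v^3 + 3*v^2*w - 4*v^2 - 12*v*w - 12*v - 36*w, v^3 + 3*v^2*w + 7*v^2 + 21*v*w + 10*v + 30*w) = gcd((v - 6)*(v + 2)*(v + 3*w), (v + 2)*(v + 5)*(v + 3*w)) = v^2 + 3*v*w + 2*v + 6*w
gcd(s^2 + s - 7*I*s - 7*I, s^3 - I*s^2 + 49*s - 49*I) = s - 7*I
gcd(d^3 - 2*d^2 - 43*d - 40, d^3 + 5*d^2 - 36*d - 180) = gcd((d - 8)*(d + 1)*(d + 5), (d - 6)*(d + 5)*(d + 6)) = d + 5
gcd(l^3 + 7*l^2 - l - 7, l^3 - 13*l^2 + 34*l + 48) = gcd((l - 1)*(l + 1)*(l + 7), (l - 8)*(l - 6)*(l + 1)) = l + 1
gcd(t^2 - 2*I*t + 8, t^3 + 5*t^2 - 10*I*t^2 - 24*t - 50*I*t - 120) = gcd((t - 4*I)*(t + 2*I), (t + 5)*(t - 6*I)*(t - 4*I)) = t - 4*I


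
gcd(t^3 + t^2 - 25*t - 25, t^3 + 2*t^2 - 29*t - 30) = t^2 - 4*t - 5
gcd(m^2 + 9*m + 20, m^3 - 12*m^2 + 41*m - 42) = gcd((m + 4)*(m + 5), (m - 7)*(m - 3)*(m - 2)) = 1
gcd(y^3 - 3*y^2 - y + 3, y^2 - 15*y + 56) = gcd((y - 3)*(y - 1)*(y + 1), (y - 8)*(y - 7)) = 1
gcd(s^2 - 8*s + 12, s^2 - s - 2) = s - 2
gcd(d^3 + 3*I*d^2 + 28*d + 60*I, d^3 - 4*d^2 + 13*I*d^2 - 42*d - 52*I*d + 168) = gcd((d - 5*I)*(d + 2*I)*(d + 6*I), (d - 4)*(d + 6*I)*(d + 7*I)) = d + 6*I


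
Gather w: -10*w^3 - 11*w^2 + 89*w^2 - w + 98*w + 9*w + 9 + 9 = -10*w^3 + 78*w^2 + 106*w + 18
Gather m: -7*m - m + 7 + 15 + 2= 24 - 8*m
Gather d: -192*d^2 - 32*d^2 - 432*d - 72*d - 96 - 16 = -224*d^2 - 504*d - 112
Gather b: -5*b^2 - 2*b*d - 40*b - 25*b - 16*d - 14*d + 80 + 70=-5*b^2 + b*(-2*d - 65) - 30*d + 150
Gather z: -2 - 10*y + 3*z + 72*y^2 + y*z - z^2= 72*y^2 - 10*y - z^2 + z*(y + 3) - 2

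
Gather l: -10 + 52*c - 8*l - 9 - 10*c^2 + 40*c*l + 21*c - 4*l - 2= -10*c^2 + 73*c + l*(40*c - 12) - 21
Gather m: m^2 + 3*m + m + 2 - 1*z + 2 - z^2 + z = m^2 + 4*m - z^2 + 4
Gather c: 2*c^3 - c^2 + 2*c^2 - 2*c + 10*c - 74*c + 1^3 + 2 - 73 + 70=2*c^3 + c^2 - 66*c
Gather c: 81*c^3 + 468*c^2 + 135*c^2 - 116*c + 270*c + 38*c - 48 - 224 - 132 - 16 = 81*c^3 + 603*c^2 + 192*c - 420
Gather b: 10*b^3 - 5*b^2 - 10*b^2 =10*b^3 - 15*b^2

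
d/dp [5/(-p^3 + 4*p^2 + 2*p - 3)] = 5*(3*p^2 - 8*p - 2)/(p^3 - 4*p^2 - 2*p + 3)^2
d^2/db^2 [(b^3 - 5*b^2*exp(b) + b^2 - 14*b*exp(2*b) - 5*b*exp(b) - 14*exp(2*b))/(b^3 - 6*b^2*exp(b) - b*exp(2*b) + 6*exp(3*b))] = (b^8*exp(b) - 46*b^7*exp(2*b) - b^7*exp(b) + 186*b^6*exp(3*b) + 46*b^6*exp(2*b) - 2*b^6*exp(b) + 2*b^6 - 208*b^5*exp(4*b) - 186*b^5*exp(3*b) + 78*b^5*exp(2*b) - 30*b^5*exp(b) + 385*b^4*exp(5*b) + 208*b^4*exp(4*b) - 402*b^4*exp(3*b) + 18*b^4*exp(2*b) - 2610*b^3*exp(6*b) - 385*b^3*exp(5*b) + 482*b^3*exp(4*b) + 878*b^3*exp(3*b) - 804*b^2*exp(7*b) + 2610*b^2*exp(6*b) + 108*b^2*exp(5*b) - 2364*b^2*exp(4*b) - 504*b*exp(8*b) + 804*b*exp(7*b) + 2808*b*exp(6*b) - 1080*b*exp(5*b) + 504*exp(8*b) + 528*exp(7*b) - 1024*exp(6*b))/(b^9 - 18*b^8*exp(b) + 105*b^7*exp(2*b) - 162*b^6*exp(3*b) - 321*b^5*exp(4*b) + 594*b^4*exp(5*b) + 323*b^3*exp(6*b) - 630*b^2*exp(7*b) - 108*b*exp(8*b) + 216*exp(9*b))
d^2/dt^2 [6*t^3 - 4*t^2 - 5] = 36*t - 8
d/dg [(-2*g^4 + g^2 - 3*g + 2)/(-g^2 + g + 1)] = (4*g^5 - 6*g^4 - 8*g^3 - 2*g^2 + 6*g - 5)/(g^4 - 2*g^3 - g^2 + 2*g + 1)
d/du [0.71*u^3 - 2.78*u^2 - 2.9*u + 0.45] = 2.13*u^2 - 5.56*u - 2.9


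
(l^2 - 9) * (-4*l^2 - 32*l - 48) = -4*l^4 - 32*l^3 - 12*l^2 + 288*l + 432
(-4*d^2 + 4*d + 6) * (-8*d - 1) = 32*d^3 - 28*d^2 - 52*d - 6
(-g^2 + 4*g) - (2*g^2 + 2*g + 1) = -3*g^2 + 2*g - 1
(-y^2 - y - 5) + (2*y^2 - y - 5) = y^2 - 2*y - 10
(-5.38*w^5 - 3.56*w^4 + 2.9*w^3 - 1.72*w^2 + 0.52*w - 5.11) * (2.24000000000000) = -12.0512*w^5 - 7.9744*w^4 + 6.496*w^3 - 3.8528*w^2 + 1.1648*w - 11.4464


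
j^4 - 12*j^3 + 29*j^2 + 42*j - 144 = (j - 8)*(j - 3)^2*(j + 2)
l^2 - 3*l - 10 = (l - 5)*(l + 2)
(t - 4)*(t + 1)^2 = t^3 - 2*t^2 - 7*t - 4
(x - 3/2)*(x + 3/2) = x^2 - 9/4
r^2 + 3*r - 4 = (r - 1)*(r + 4)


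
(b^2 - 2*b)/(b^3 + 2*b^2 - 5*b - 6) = b/(b^2 + 4*b + 3)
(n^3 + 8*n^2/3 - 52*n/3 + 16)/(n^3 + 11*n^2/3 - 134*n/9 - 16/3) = 3*(3*n^2 - 10*n + 8)/(9*n^2 - 21*n - 8)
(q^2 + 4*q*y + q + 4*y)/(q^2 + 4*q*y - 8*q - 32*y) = (q + 1)/(q - 8)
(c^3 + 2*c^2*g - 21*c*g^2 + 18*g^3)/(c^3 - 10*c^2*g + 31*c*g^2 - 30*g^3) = (c^2 + 5*c*g - 6*g^2)/(c^2 - 7*c*g + 10*g^2)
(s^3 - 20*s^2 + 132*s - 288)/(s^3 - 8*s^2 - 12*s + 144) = (s - 8)/(s + 4)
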